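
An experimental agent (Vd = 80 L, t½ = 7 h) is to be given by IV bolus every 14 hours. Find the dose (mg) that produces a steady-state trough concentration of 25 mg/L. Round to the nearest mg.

τ/t½ = 14/7 ≈ 2, so f = (1/2)^(14/7) ≈ 0.250000.
Cmin,ss = (D/Vd)·f/(1−f), so D = Cmin,ss·Vd·(1−f)/f.
D = 25 × 80 × (1−f)/f ≈ 25 × 80 × 3.00000 ≈ 6000.00 mg.

6000 mg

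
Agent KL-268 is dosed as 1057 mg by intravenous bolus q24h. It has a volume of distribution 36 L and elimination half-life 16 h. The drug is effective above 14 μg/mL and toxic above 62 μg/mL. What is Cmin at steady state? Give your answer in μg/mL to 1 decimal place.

16.1 μg/mL

k = ln2/t½ = ln2/16 ≈ 0.043322 h⁻¹; fraction remaining f = e^(−kτ) = e^(−0.043322×24) ≈ 0.3536.
Single-dose peak C₀ = D/Vd = 1057/36 ≈ 29.361 μg/mL.
Steady-state trough Cmin,ss = C₀·f/(1−f) ≈ 29.361 × 0.3536/0.6464 ≈ 16.061 μg/mL.
Trough 16.1 μg/mL vs MEC 14 μg/mL: adequate.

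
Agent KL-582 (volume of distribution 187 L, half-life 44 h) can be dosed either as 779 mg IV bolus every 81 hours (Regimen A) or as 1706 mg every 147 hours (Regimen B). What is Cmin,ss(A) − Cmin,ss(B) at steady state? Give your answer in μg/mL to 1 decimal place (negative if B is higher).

Regimen A: f = (1/2)^(81/44) ≈ 0.2791; Cmin,ss = (779/187)·f/(1−f) ≈ 1.613 μg/mL.
Regimen B: f = (1/2)^(147/44) ≈ 0.0987; Cmin,ss = (1706/187)·f/(1−f) ≈ 0.999 μg/mL.
Difference ≈ 1.613 − 0.999 ≈ 0.614 μg/mL.

0.6 μg/mL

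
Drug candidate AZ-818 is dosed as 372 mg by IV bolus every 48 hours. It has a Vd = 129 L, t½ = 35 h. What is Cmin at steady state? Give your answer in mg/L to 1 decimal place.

τ/t½ = 48/35 ≈ 1.3714, so fraction remaining f = (1/2)^(48/35) ≈ 0.3865.
Single-dose peak C₀ = D/Vd = 372/129 ≈ 2.884 mg/L.
Steady-state trough Cmin,ss = C₀·f/(1−f) ≈ 2.884 × 0.3865/0.6135 ≈ 1.817 mg/L.

1.8 mg/L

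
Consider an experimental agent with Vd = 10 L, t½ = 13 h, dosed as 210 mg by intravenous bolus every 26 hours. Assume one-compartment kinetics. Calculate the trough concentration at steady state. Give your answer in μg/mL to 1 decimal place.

τ = 26 h = 2 half-lives, so f = (1/2)^2 = 0.25.
Accumulation ratio R = 1/(1 − f) = 1/0.75 = 4/3.
Single-dose peak C₀ = D/Vd = 210/10 = 21 μg/mL.
Steady-state peak Cmax,ss = C₀·R = 21 × 4/3 ≈ 28.000 μg/mL.
Steady-state trough Cmin,ss = Cmax,ss·f ≈ 28.000 × 0.25 ≈ 7.000 μg/mL.

7.0 μg/mL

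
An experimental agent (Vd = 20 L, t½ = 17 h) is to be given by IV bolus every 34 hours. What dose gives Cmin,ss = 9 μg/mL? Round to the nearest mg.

τ/t½ = 34/17 ≈ 2, so f = (1/2)^(34/17) ≈ 0.250000.
Cmin,ss = (D/Vd)·f/(1−f), so D = Cmin,ss·Vd·(1−f)/f.
D = 9 × 20 × (1−f)/f ≈ 9 × 20 × 3.00000 ≈ 540.00 mg.

540 mg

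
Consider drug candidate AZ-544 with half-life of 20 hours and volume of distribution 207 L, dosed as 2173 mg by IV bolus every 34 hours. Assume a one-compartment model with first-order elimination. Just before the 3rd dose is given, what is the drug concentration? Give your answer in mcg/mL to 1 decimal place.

f = (1/2)^(τ/t½) = (1/2)^(34/20) ≈ 0.3078.
C₀ = D/Vd = 2173/207 ≈ 10.498 mcg/mL.
Before the 3rd dose, 2 doses have been given. Superposition: Cmin = C₀·(f + f²).
≈ 10.498 × (0.3078 + 0.0947) ≈ 10.498 × 0.4025 ≈ 4.225 mcg/mL.

4.2 mcg/mL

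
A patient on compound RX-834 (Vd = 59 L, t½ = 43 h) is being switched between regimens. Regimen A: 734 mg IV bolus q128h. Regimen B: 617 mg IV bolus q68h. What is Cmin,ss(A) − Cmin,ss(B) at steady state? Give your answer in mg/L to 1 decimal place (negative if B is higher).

Regimen A: f = (1/2)^(128/43) ≈ 0.1270; Cmin,ss = (734/59)·f/(1−f) ≈ 1.810 mg/L.
Regimen B: f = (1/2)^(68/43) ≈ 0.3342; Cmin,ss = (617/59)·f/(1−f) ≈ 5.249 mg/L.
Difference ≈ 1.810 − 5.249 ≈ -3.439 mg/L.

-3.4 mg/L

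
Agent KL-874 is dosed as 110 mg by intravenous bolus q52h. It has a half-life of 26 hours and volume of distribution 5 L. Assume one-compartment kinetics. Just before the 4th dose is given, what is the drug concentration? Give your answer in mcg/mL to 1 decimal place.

f = (1/2)^(τ/t½) = (1/2)^(52/26) ≈ 0.2500.
C₀ = D/Vd = 110/5 ≈ 22.000 mcg/mL.
Before the 4th dose, 3 doses have been given. Superposition: Cmin = C₀·(f + f² + … + f^3).
≈ 22.000 × (0.2500 + 0.0625 + 0.0156) ≈ 22.000 × 0.3281 ≈ 7.218 mcg/mL.

7.2 mcg/mL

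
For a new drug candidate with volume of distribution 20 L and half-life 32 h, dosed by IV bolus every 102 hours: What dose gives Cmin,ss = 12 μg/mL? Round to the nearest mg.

τ/t½ = 102/32 ≈ 3.1875, so f = (1/2)^(102/32) ≈ 0.109766.
Cmin,ss = (D/Vd)·f/(1−f), so D = Cmin,ss·Vd·(1−f)/f.
D = 12 × 20 × (1−f)/f ≈ 12 × 20 × 8.11029 ≈ 1946.47 mg.

1946 mg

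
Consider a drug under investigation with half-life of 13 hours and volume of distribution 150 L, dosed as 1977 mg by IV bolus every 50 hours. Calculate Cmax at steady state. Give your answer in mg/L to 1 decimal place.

14.2 mg/L

Over one 50-h interval, 50/13 ≈ 3.8462 half-lives elapse, leaving f ≈ 0.0695 of each dose.
At steady state, accumulation factor R = 1/(1 − e^(−kτ)) ≈ 1.0747.
Each bolus raises the concentration by D/Vd = 1977/150 ≈ 13.180 mg/L.
Steady-state peak Cmax,ss = C₀·R ≈ 13.180 × 1.0747 ≈ 14.165 mg/L.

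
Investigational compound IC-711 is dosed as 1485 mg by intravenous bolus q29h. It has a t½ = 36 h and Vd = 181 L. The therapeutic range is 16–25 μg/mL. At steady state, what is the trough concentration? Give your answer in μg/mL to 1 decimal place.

11.0 μg/mL

k = ln2/t½ = ln2/36 ≈ 0.019254 h⁻¹; fraction remaining f = e^(−kτ) = e^(−0.019254×29) ≈ 0.5721.
Each bolus raises the concentration by D/Vd = 1485/181 ≈ 8.204 μg/mL.
Steady-state trough Cmin,ss = C₀·f/(1−f) ≈ 8.204 × 0.5721/0.4279 ≈ 10.969 μg/mL.
Trough 11.0 μg/mL vs MEC 16 μg/mL: subtherapeutic.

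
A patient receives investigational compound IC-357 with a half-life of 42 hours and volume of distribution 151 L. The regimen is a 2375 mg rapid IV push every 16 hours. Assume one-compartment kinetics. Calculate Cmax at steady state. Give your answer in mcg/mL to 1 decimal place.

67.8 mcg/mL

τ/t½ = 16/42 ≈ 0.38095, so fraction remaining f = (1/2)^(16/42) ≈ 0.7679.
At steady state, accumulation factor R = 1/(1 − e^(−kτ)) ≈ 4.3085.
Each bolus raises the concentration by D/Vd = 2375/151 ≈ 15.728 mcg/mL.
Steady-state peak Cmax,ss = C₀·R ≈ 15.728 × 4.3085 ≈ 67.764 mcg/mL.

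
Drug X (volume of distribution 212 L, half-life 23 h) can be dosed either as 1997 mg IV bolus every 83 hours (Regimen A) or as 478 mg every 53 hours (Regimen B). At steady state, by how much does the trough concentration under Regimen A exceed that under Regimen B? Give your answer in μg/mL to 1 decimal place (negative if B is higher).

0.3 μg/mL

Regimen A: f = (1/2)^(83/23) ≈ 0.0820; Cmin,ss = (1997/212)·f/(1−f) ≈ 0.841 μg/mL.
Regimen B: f = (1/2)^(53/23) ≈ 0.2025; Cmin,ss = (478/212)·f/(1−f) ≈ 0.573 μg/mL.
Difference ≈ 0.841 − 0.573 ≈ 0.268 μg/mL.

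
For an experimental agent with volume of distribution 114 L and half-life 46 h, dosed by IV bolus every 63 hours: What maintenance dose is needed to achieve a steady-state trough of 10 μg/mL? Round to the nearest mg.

1806 mg

τ/t½ = 63/46 ≈ 1.3696, so f = (1/2)^(63/46) ≈ 0.387008.
Cmin,ss = (D/Vd)·f/(1−f), so D = Cmin,ss·Vd·(1−f)/f.
D = 10 × 114 × (1−f)/f ≈ 10 × 114 × 1.58393 ≈ 1805.68 mg.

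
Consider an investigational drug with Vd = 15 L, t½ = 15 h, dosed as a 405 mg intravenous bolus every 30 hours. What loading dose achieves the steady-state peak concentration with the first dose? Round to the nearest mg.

540 mg

f = (1/2)^(30/15) ≈ 0.250000; accumulation ratio R = 1/(1−f) ≈ 1.33333.
Loading dose to hit Cmax,ss on first dose: D_load = D_maint·R ≈ 405 × 1.33333 ≈ 540.00 mg.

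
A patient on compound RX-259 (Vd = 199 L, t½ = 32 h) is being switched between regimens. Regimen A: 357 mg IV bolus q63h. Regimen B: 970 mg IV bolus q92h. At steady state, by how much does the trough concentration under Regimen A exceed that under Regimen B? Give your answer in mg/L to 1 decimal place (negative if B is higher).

-0.2 mg/L

Regimen A: f = (1/2)^(63/32) ≈ 0.2555; Cmin,ss = (357/199)·f/(1−f) ≈ 0.616 mg/L.
Regimen B: f = (1/2)^(92/32) ≈ 0.1363; Cmin,ss = (970/199)·f/(1−f) ≈ 0.769 mg/L.
Difference ≈ 0.616 − 0.769 ≈ -0.153 mg/L.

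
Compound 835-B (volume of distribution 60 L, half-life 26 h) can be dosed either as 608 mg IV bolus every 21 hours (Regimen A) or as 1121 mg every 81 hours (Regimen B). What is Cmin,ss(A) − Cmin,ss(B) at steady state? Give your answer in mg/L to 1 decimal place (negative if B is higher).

11.1 mg/L

Regimen A: f = (1/2)^(21/26) ≈ 0.5713; Cmin,ss = (608/60)·f/(1−f) ≈ 13.504 mg/L.
Regimen B: f = (1/2)^(81/26) ≈ 0.1154; Cmin,ss = (1121/60)·f/(1−f) ≈ 2.437 mg/L.
Difference ≈ 13.504 − 2.437 ≈ 11.067 mg/L.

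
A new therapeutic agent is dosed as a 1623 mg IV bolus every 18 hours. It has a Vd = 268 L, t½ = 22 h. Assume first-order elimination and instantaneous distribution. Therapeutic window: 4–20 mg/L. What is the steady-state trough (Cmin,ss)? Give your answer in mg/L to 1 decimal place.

7.9 mg/L

Over one 18-h interval, 18/22 ≈ 0.81818 half-lives elapse, leaving f ≈ 0.5672 of each dose.
Each bolus raises the concentration by D/Vd = 1623/268 ≈ 6.056 mg/L.
Steady-state trough Cmin,ss = C₀·f/(1−f) ≈ 6.056 × 0.5672/0.4328 ≈ 7.937 mg/L.
Trough 7.9 mg/L vs MEC 4 mg/L: adequate.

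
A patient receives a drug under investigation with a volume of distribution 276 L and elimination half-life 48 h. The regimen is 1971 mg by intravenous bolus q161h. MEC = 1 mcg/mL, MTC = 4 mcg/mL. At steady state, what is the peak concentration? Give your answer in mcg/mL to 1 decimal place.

7.9 mcg/mL

k = ln2/t½ = ln2/48 ≈ 0.014441 h⁻¹; fraction remaining f = e^(−kτ) = e^(−0.014441×161) ≈ 0.0978.
Accumulation ratio R = 1/(1 − f) ≈ 1/0.9022 ≈ 1.1084.
Single-dose peak C₀ = D/Vd = 1971/276 ≈ 7.141 mcg/mL.
Steady-state peak Cmax,ss = C₀·R ≈ 7.141 × 1.1084 ≈ 7.915 mcg/mL.
Peak 7.9 mcg/mL vs MTC 4 mcg/mL: exceeds toxic threshold.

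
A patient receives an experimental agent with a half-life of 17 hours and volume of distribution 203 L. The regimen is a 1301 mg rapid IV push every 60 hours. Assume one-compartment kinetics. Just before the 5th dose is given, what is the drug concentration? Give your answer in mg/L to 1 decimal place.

0.6 mg/L

f = (1/2)^(τ/t½) = (1/2)^(60/17) ≈ 0.0866.
C₀ = D/Vd = 1301/203 ≈ 6.409 mg/L.
Before the 5th dose, 4 doses have been given. Superposition: Cmin = C₀·(f + f² + … + f^4).
≈ 6.409 × (0.0866 + 0.0075 + 0.0006 + 0.0001) ≈ 6.409 × 0.0948 ≈ 0.608 mg/L.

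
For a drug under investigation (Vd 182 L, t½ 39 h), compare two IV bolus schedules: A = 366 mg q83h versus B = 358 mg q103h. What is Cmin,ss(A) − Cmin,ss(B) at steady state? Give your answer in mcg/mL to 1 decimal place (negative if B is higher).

Regimen A: f = (1/2)^(83/39) ≈ 0.2287; Cmin,ss = (366/182)·f/(1−f) ≈ 0.596 mcg/mL.
Regimen B: f = (1/2)^(103/39) ≈ 0.1603; Cmin,ss = (358/182)·f/(1−f) ≈ 0.376 mcg/mL.
Difference ≈ 0.596 − 0.376 ≈ 0.220 mcg/mL.

0.2 mcg/mL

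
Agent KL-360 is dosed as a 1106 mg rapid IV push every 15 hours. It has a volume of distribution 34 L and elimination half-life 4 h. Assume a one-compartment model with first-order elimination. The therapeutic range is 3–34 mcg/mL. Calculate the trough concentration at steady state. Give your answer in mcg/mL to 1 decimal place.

2.6 mcg/mL

k = ln2/t½ = ln2/4 ≈ 0.173287 h⁻¹; fraction remaining f = e^(−kτ) = e^(−0.173287×15) ≈ 0.0743.
Single-dose peak C₀ = D/Vd = 1106/34 ≈ 32.529 mcg/mL.
Steady-state trough Cmin,ss = C₀·f/(1−f) ≈ 32.529 × 0.0743/0.9257 ≈ 2.611 mcg/mL.
Trough 2.6 mcg/mL vs MEC 3 mcg/mL: subtherapeutic.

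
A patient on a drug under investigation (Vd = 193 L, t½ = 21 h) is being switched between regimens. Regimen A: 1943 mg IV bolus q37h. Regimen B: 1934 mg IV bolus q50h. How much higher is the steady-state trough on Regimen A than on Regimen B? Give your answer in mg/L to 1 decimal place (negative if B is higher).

1.8 mg/L

Regimen A: f = (1/2)^(37/21) ≈ 0.2949; Cmin,ss = (1943/193)·f/(1−f) ≈ 4.211 mg/L.
Regimen B: f = (1/2)^(50/21) ≈ 0.1920; Cmin,ss = (1934/193)·f/(1−f) ≈ 2.381 mg/L.
Difference ≈ 4.211 − 2.381 ≈ 1.830 mg/L.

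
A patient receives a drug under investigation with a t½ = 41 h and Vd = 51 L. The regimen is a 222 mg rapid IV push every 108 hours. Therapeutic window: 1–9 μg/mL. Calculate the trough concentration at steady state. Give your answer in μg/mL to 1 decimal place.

τ/t½ = 108/41 ≈ 2.6341, so fraction remaining f = (1/2)^(108/41) ≈ 0.1611.
Accumulation ratio R = 1/(1 − f) ≈ 1/0.8389 ≈ 1.1920.
Single-dose peak C₀ = D/Vd = 222/51 ≈ 4.353 μg/mL.
Cmax,ss = C₀/(1 − f) ≈ 4.353/0.8389 ≈ 5.189 μg/mL.
One interval later, Cmin,ss = Cmax,ss·e^(−kτ) ≈ 5.189 × 0.1611 ≈ 0.836 μg/mL.
Trough 0.8 μg/mL vs MEC 1 μg/mL: subtherapeutic.

0.8 μg/mL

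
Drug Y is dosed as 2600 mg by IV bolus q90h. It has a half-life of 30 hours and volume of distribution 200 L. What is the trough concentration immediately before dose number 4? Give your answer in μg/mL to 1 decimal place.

1.9 μg/mL

f = (1/2)^(τ/t½) = (1/2)^(90/30) ≈ 0.1250.
C₀ = D/Vd = 2600/200 ≈ 13.000 μg/mL.
Before the 4th dose, 3 doses have been given. Superposition: Cmin = C₀·(f + f² + … + f^3).
≈ 13.000 × (0.1250 + 0.0156 + 0.0020) ≈ 13.000 × 0.1426 ≈ 1.854 μg/mL.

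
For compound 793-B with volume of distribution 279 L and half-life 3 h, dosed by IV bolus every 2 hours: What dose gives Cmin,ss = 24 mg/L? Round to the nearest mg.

3933 mg

τ/t½ = 2/3 ≈ 0.66667, so f = (1/2)^(2/3) ≈ 0.629961.
Cmin,ss = (D/Vd)·f/(1−f), so D = Cmin,ss·Vd·(1−f)/f.
D = 24 × 279 × (1−f)/f ≈ 24 × 279 × 0.58740 ≈ 3933.23 mg.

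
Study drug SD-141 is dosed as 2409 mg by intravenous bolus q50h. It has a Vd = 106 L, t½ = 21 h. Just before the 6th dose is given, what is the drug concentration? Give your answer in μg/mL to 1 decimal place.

f = (1/2)^(τ/t½) = (1/2)^(50/21) ≈ 0.1920.
C₀ = D/Vd = 2409/106 ≈ 22.726 μg/mL.
Before the 6th dose, 5 doses have been given. Superposition: Cmin = C₀·(f + f² + … + f^5).
≈ 22.726 × (0.1920 + 0.0369 + 0.0071 + 0.0014 + 0.0003) ≈ 22.726 × 0.2377 ≈ 5.402 μg/mL.

5.4 μg/mL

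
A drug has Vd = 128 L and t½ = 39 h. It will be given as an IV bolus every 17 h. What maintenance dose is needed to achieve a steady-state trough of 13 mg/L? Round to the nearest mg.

τ/t½ = 17/39 ≈ 0.4359, so f = (1/2)^(17/39) ≈ 0.739234.
Cmin,ss = (D/Vd)·f/(1−f), so D = Cmin,ss·Vd·(1−f)/f.
D = 13 × 128 × (1−f)/f ≈ 13 × 128 × 0.35275 ≈ 586.98 mg.

587 mg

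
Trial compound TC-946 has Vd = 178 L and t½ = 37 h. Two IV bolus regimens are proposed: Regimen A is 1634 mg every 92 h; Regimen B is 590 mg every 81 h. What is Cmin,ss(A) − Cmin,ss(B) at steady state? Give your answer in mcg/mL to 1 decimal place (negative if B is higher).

Regimen A: f = (1/2)^(92/37) ≈ 0.1784; Cmin,ss = (1634/178)·f/(1−f) ≈ 1.993 mcg/mL.
Regimen B: f = (1/2)^(81/37) ≈ 0.2193; Cmin,ss = (590/178)·f/(1−f) ≈ 0.931 mcg/mL.
Difference ≈ 1.993 − 0.931 ≈ 1.062 mcg/mL.

1.1 mcg/mL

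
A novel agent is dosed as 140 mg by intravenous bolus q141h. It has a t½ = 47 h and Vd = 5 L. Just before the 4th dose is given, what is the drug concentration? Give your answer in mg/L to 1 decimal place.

4.0 mg/L

f = (1/2)^(τ/t½) = (1/2)^(141/47) ≈ 0.1250.
C₀ = D/Vd = 140/5 ≈ 28.000 mg/L.
Before the 4th dose, 3 doses have been given. Superposition: Cmin = C₀·(f + f² + … + f^3).
≈ 28.000 × (0.1250 + 0.0156 + 0.0020) ≈ 28.000 × 0.1426 ≈ 3.993 mg/L.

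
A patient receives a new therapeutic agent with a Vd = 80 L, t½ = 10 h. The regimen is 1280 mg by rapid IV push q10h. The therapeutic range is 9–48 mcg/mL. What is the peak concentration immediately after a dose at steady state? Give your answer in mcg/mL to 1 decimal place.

The dosing interval is 1 half-life, so f = 2^(−1) = 0.5.
At steady state, R = 1/(1 − 0.5) = 2/1.
Single-dose peak C₀ = D/Vd = 1280/80 = 16 mcg/mL.
Steady-state peak Cmax,ss = C₀·R = 16 × 2/1 ≈ 32.000 mcg/mL.
Peak 32.0 mcg/mL vs MTC 48 mcg/mL: below toxic threshold.

32.0 mcg/mL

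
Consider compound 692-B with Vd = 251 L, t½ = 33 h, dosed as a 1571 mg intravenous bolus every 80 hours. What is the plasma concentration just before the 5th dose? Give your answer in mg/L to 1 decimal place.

f = (1/2)^(τ/t½) = (1/2)^(80/33) ≈ 0.1863.
C₀ = D/Vd = 1571/251 ≈ 6.259 mg/L.
Before the 5th dose, 4 doses have been given. Superposition: Cmin = C₀·(f + f² + … + f^4).
≈ 6.259 × (0.1863 + 0.0347 + 0.0065 + 0.0012) ≈ 6.259 × 0.2287 ≈ 1.431 mg/L.

1.4 mg/L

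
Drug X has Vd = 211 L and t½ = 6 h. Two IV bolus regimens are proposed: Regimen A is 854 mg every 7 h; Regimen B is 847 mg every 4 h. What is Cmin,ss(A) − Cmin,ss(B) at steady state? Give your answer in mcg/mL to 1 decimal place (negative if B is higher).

-3.6 mcg/mL

Regimen A: f = (1/2)^(7/6) ≈ 0.4454; Cmin,ss = (854/211)·f/(1−f) ≈ 3.250 mcg/mL.
Regimen B: f = (1/2)^(4/6) ≈ 0.6300; Cmin,ss = (847/211)·f/(1−f) ≈ 6.835 mcg/mL.
Difference ≈ 3.250 − 6.835 ≈ -3.585 mcg/mL.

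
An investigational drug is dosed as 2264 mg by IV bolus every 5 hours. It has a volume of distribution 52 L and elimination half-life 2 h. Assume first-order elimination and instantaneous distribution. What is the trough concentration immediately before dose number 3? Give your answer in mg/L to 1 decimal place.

f = (1/2)^(τ/t½) = (1/2)^(5/2) ≈ 0.1768.
C₀ = D/Vd = 2264/52 ≈ 43.538 mg/L.
Before the 3rd dose, 2 doses have been given. Superposition: Cmin = C₀·(f + f²).
≈ 43.538 × (0.1768 + 0.0313) ≈ 43.538 × 0.2081 ≈ 9.060 mg/L.

9.1 mg/L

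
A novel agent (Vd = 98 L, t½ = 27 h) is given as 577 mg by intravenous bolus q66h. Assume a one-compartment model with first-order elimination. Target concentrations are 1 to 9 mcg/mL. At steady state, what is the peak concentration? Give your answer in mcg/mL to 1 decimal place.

k = ln2/t½ = ln2/27 ≈ 0.025672 h⁻¹; fraction remaining f = e^(−kτ) = e^(−0.025672×66) ≈ 0.1837.
Accumulation ratio R = 1/(1 − f) ≈ 1/0.8163 ≈ 1.2250.
Single-dose peak C₀ = D/Vd = 577/98 ≈ 5.888 mcg/mL.
Steady-state peak Cmax,ss = C₀·R ≈ 5.888 × 1.2250 ≈ 7.213 mcg/mL.
Peak 7.2 mcg/mL vs MTC 9 mcg/mL: below toxic threshold.

7.2 mcg/mL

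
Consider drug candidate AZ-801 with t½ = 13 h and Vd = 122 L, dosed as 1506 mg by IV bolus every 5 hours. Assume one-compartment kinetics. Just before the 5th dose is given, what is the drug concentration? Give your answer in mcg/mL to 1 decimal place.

26.5 mcg/mL

f = (1/2)^(τ/t½) = (1/2)^(5/13) ≈ 0.7660.
C₀ = D/Vd = 1506/122 ≈ 12.344 mcg/mL.
Before the 5th dose, 4 doses have been given. Superposition: Cmin = C₀·(f + f² + … + f^4).
≈ 12.344 × (0.7660 + 0.5868 + 0.4495 + 0.3443) ≈ 12.344 × 2.1466 ≈ 26.498 mcg/mL.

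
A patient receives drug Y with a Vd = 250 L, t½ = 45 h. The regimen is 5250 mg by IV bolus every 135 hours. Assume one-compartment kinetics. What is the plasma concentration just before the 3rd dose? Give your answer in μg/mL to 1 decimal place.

f = (1/2)^(τ/t½) = (1/2)^(135/45) ≈ 0.1250.
C₀ = D/Vd = 5250/250 ≈ 21.000 μg/mL.
Before the 3rd dose, 2 doses have been given. Superposition: Cmin = C₀·(f + f²).
≈ 21.000 × (0.1250 + 0.0156) ≈ 21.000 × 0.1406 ≈ 2.953 μg/mL.

3.0 μg/mL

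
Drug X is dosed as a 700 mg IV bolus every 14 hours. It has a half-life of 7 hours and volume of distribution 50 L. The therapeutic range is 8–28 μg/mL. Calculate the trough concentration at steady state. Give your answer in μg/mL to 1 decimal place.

τ = 14 h = 2 half-lives, so f = (1/2)^2 = 0.25.
At steady state, R = 1/(1 − 0.25) = 4/3.
Single-dose peak C₀ = D/Vd = 700/50 = 14 μg/mL.
Steady-state peak Cmax,ss = C₀·R = 14 × 4/3 ≈ 18.667 μg/mL.
Steady-state trough Cmin,ss = Cmax,ss·f ≈ 18.667 × 0.25 ≈ 4.667 μg/mL.
Trough 4.7 μg/mL vs MEC 8 μg/mL: subtherapeutic.

4.7 μg/mL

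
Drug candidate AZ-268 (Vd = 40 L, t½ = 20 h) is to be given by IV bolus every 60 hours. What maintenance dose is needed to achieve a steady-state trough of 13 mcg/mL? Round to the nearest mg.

3640 mg

τ/t½ = 60/20 ≈ 3, so f = (1/2)^(60/20) ≈ 0.125000.
Cmin,ss = (D/Vd)·f/(1−f), so D = Cmin,ss·Vd·(1−f)/f.
D = 13 × 40 × (1−f)/f ≈ 13 × 40 × 7.00000 ≈ 3640.00 mg.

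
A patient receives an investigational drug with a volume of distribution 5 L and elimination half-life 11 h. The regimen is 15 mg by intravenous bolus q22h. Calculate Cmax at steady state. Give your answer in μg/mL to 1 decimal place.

4.0 μg/mL

The dosing interval is 2 half-lives, so f = 2^(−2) = 0.25.
At steady state, R = 1/(1 − 0.25) = 4/3.
Single-dose peak C₀ = D/Vd = 15/5 = 3 μg/mL.
Steady-state peak Cmax,ss = C₀·R = 3 × 4/3 ≈ 4.000 μg/mL.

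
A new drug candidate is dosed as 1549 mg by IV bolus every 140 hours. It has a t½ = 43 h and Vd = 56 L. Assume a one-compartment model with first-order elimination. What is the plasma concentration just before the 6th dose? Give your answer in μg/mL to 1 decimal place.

f = (1/2)^(τ/t½) = (1/2)^(140/43) ≈ 0.1047.
C₀ = D/Vd = 1549/56 ≈ 27.661 μg/mL.
Before the 6th dose, 5 doses have been given. Superposition: Cmin = C₀·(f + f² + … + f^5).
≈ 27.661 × (0.1047 + 0.0110 + 0.0011 + 0.0001 + 0.0000) ≈ 27.661 × 0.1169 ≈ 3.234 μg/mL.

3.2 μg/mL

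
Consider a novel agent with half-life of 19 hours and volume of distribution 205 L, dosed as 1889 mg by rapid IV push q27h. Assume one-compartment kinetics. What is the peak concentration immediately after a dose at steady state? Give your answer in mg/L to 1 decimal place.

14.7 mg/L

Over one 27-h interval, 27/19 ≈ 1.4211 half-lives elapse, leaving f ≈ 0.3734 of each dose.
Accumulation ratio R = 1/(1 − f) ≈ 1/0.6266 ≈ 1.5959.
Each bolus raises the concentration by D/Vd = 1889/205 ≈ 9.215 mg/L.
Steady-state peak Cmax,ss = C₀·R ≈ 9.215 × 1.5959 ≈ 14.706 mg/L.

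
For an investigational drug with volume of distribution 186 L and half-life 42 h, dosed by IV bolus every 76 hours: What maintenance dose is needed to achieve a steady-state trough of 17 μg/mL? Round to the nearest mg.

7922 mg

τ/t½ = 76/42 ≈ 1.8095, so f = (1/2)^(76/42) ≈ 0.285285.
Cmin,ss = (D/Vd)·f/(1−f), so D = Cmin,ss·Vd·(1−f)/f.
D = 17 × 186 × (1−f)/f ≈ 17 × 186 × 2.50527 ≈ 7921.66 mg.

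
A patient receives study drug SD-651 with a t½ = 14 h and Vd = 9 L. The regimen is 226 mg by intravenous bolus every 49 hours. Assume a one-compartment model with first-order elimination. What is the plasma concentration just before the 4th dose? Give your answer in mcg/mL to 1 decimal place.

2.4 mcg/mL

f = (1/2)^(τ/t½) = (1/2)^(49/14) ≈ 0.0884.
C₀ = D/Vd = 226/9 ≈ 25.111 mcg/mL.
Before the 4th dose, 3 doses have been given. Superposition: Cmin = C₀·(f + f² + … + f^3).
≈ 25.111 × (0.0884 + 0.0078 + 0.0007) ≈ 25.111 × 0.0969 ≈ 2.433 mcg/mL.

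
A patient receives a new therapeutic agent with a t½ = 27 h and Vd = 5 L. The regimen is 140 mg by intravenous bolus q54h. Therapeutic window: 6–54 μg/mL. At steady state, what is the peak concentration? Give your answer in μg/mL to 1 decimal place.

37.3 μg/mL

The dosing interval is 2 half-lives, so f = 2^(−2) = 0.25.
Accumulation ratio R = 1/(1 − f) = 1/0.75 = 4/3.
Single-dose peak C₀ = D/Vd = 140/5 = 28 μg/mL.
Steady-state peak Cmax,ss = C₀·R = 28 × 4/3 ≈ 37.333 μg/mL.
Peak 37.3 μg/mL vs MTC 54 μg/mL: below toxic threshold.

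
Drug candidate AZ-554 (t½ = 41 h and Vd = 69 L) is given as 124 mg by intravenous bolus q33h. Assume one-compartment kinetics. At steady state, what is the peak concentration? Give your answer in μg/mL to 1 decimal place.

Over one 33-h interval, 33/41 ≈ 0.80488 half-lives elapse, leaving f ≈ 0.5724 of each dose.
At steady state, accumulation factor R = 1/(1 − e^(−kτ)) ≈ 2.3386.
Each bolus raises the concentration by D/Vd = 124/69 ≈ 1.797 μg/mL.
Steady-state peak Cmax,ss = C₀·R ≈ 1.797 × 2.3386 ≈ 4.202 μg/mL.

4.2 μg/mL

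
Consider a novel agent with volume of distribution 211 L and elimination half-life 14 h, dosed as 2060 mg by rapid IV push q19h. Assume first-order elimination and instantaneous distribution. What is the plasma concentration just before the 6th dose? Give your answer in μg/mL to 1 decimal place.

f = (1/2)^(τ/t½) = (1/2)^(19/14) ≈ 0.3904.
C₀ = D/Vd = 2060/211 ≈ 9.763 μg/mL.
Before the 6th dose, 5 doses have been given. Superposition: Cmin = C₀·(f + f² + … + f^5).
≈ 9.763 × (0.3904 + 0.1524 + 0.0595 + 0.0232 + 0.0091) ≈ 9.763 × 0.6346 ≈ 6.196 μg/mL.

6.2 μg/mL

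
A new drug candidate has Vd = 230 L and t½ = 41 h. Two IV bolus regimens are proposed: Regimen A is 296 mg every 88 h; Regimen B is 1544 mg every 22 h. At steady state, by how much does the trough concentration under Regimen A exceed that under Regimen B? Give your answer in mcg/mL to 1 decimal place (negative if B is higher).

Regimen A: f = (1/2)^(88/41) ≈ 0.2259; Cmin,ss = (296/230)·f/(1−f) ≈ 0.376 mcg/mL.
Regimen B: f = (1/2)^(22/41) ≈ 0.6894; Cmin,ss = (1544/230)·f/(1−f) ≈ 14.900 mcg/mL.
Difference ≈ 0.376 − 14.900 ≈ -14.524 mcg/mL.

-14.5 mcg/mL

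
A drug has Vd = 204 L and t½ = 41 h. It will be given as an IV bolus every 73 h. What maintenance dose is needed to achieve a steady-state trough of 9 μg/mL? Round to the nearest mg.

4471 mg

τ/t½ = 73/41 ≈ 1.7805, so f = (1/2)^(73/41) ≈ 0.291085.
Cmin,ss = (D/Vd)·f/(1−f), so D = Cmin,ss·Vd·(1−f)/f.
D = 9 × 204 × (1−f)/f ≈ 9 × 204 × 2.43542 ≈ 4471.43 mg.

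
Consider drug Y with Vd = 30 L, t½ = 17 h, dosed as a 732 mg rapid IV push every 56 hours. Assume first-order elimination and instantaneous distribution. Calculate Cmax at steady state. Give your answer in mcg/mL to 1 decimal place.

k = ln2/t½ = ln2/17 ≈ 0.040773 h⁻¹; fraction remaining f = e^(−kτ) = e^(−0.040773×56) ≈ 0.1019.
At steady state, accumulation factor R = 1/(1 − e^(−kτ)) ≈ 1.1135.
Single-dose peak C₀ = D/Vd = 732/30 ≈ 24.400 mcg/mL.
Cmax,ss = C₀/(1 − f) ≈ 24.400/0.8981 ≈ 27.168 mcg/mL.

27.2 mcg/mL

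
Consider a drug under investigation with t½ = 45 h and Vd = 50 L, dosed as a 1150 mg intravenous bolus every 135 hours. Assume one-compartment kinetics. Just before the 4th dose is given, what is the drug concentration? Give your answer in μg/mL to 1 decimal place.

3.3 μg/mL

f = (1/2)^(τ/t½) = (1/2)^(135/45) ≈ 0.1250.
C₀ = D/Vd = 1150/50 ≈ 23.000 μg/mL.
Before the 4th dose, 3 doses have been given. Superposition: Cmin = C₀·(f + f² + … + f^3).
≈ 23.000 × (0.1250 + 0.0156 + 0.0020) ≈ 23.000 × 0.1426 ≈ 3.280 μg/mL.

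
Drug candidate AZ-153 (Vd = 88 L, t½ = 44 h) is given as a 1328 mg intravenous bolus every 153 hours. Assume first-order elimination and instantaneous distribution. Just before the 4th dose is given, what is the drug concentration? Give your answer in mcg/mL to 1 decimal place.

f = (1/2)^(τ/t½) = (1/2)^(153/44) ≈ 0.0898.
C₀ = D/Vd = 1328/88 ≈ 15.091 mcg/mL.
Before the 4th dose, 3 doses have been given. Superposition: Cmin = C₀·(f + f² + … + f^3).
≈ 15.091 × (0.0898 + 0.0081 + 0.0007) ≈ 15.091 × 0.0986 ≈ 1.488 mcg/mL.

1.5 mcg/mL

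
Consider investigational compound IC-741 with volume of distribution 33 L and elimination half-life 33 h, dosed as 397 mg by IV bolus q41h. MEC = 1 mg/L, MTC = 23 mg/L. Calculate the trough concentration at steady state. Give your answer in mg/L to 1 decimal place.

8.8 mg/L

Over one 41-h interval, 41/33 ≈ 1.2424 half-lives elapse, leaving f ≈ 0.4227 of each dose.
At steady state, accumulation factor R = 1/(1 − e^(−kτ)) ≈ 1.7322.
Single-dose peak C₀ = D/Vd = 397/33 ≈ 12.030 mg/L.
Cmax,ss = C₀/(1 − f) ≈ 12.030/0.5773 ≈ 20.838 mg/L.
Steady-state trough Cmin,ss = Cmax,ss·f ≈ 20.838 × 0.4227 ≈ 8.808 mg/L.
Trough 8.8 mg/L vs MEC 1 mg/L: adequate.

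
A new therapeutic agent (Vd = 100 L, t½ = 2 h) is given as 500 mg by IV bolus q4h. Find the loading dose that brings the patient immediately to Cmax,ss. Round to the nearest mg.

f = (1/2)^(4/2) ≈ 0.250000; accumulation ratio R = 1/(1−f) ≈ 1.33333.
Loading dose to hit Cmax,ss on first dose: D_load = D_maint·R ≈ 500 × 1.33333 ≈ 666.66 mg.

667 mg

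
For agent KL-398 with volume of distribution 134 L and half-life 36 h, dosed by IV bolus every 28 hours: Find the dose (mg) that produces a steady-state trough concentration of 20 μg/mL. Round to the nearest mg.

τ/t½ = 28/36 ≈ 0.77778, so f = (1/2)^(28/36) ≈ 0.583265.
Cmin,ss = (D/Vd)·f/(1−f), so D = Cmin,ss·Vd·(1−f)/f.
D = 20 × 134 × (1−f)/f ≈ 20 × 134 × 0.71449 ≈ 1914.83 mg.

1915 mg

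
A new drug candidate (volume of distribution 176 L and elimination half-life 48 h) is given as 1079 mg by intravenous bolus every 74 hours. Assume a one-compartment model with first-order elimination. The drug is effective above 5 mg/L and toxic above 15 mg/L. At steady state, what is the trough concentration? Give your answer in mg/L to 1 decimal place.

3.2 mg/L

τ/t½ = 74/48 ≈ 1.5417, so fraction remaining f = (1/2)^(74/48) ≈ 0.3435.
Each bolus raises the concentration by D/Vd = 1079/176 ≈ 6.131 mg/L.
Steady-state trough Cmin,ss = C₀·f/(1−f) ≈ 6.131 × 0.3435/0.6565 ≈ 3.208 mg/L.
Trough 3.2 mg/L vs MEC 5 mg/L: subtherapeutic.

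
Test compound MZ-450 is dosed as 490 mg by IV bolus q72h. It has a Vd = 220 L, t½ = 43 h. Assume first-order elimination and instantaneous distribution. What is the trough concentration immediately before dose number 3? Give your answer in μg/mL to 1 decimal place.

f = (1/2)^(τ/t½) = (1/2)^(72/43) ≈ 0.3133.
C₀ = D/Vd = 490/220 ≈ 2.227 μg/mL.
Before the 3rd dose, 2 doses have been given. Superposition: Cmin = C₀·(f + f²).
≈ 2.227 × (0.3133 + 0.0982) ≈ 2.227 × 0.4115 ≈ 0.916 μg/mL.

0.9 μg/mL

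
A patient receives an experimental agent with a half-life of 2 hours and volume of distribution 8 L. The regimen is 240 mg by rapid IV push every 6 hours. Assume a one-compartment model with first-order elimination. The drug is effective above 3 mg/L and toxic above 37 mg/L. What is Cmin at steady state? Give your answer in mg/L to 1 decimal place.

τ = 6 h = 3 half-lives, so f = (1/2)^3 = 0.125.
At steady state, R = 1/(1 − 0.125) = 8/7.
Single-dose peak C₀ = D/Vd = 240/8 = 30 mg/L.
Steady-state peak Cmax,ss = C₀·R = 30 × 8/7 ≈ 34.286 mg/L.
Steady-state trough Cmin,ss = Cmax,ss·f ≈ 34.286 × 0.125 ≈ 4.286 mg/L.
Trough 4.3 mg/L vs MEC 3 mg/L: adequate.

4.3 mg/L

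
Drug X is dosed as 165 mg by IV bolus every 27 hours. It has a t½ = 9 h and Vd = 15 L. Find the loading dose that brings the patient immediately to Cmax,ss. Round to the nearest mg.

189 mg

f = (1/2)^(27/9) ≈ 0.125000; accumulation ratio R = 1/(1−f) ≈ 1.14286.
Loading dose to hit Cmax,ss on first dose: D_load = D_maint·R ≈ 165 × 1.14286 ≈ 188.57 mg.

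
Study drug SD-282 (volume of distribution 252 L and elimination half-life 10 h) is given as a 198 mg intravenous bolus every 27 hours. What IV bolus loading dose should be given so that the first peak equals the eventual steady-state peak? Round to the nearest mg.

234 mg

f = (1/2)^(27/10) ≈ 0.153893; accumulation ratio R = 1/(1−f) ≈ 1.18188.
Loading dose to hit Cmax,ss on first dose: D_load = D_maint·R ≈ 198 × 1.18188 ≈ 234.01 mg.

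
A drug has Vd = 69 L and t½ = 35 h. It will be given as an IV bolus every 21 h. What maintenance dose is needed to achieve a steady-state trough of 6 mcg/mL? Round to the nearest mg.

214 mg

τ/t½ = 21/35 ≈ 0.6, so f = (1/2)^(21/35) ≈ 0.659754.
Cmin,ss = (D/Vd)·f/(1−f), so D = Cmin,ss·Vd·(1−f)/f.
D = 6 × 69 × (1−f)/f ≈ 6 × 69 × 0.51572 ≈ 213.51 mg.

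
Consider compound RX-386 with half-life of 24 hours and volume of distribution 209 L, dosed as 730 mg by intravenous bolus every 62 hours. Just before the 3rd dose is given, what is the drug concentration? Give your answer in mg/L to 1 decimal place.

f = (1/2)^(τ/t½) = (1/2)^(62/24) ≈ 0.1669.
C₀ = D/Vd = 730/209 ≈ 3.493 mg/L.
Before the 3rd dose, 2 doses have been given. Superposition: Cmin = C₀·(f + f²).
≈ 3.493 × (0.1669 + 0.0279) ≈ 3.493 × 0.1948 ≈ 0.680 mg/L.

0.7 mg/L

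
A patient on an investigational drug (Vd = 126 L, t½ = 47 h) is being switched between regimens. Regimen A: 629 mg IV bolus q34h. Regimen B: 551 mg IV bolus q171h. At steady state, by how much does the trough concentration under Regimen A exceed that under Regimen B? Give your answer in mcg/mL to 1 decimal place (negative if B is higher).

Regimen A: f = (1/2)^(34/47) ≈ 0.6057; Cmin,ss = (629/126)·f/(1−f) ≈ 7.669 mcg/mL.
Regimen B: f = (1/2)^(171/47) ≈ 0.0803; Cmin,ss = (551/126)·f/(1−f) ≈ 0.382 mcg/mL.
Difference ≈ 7.669 − 0.382 ≈ 7.287 mcg/mL.

7.3 mcg/mL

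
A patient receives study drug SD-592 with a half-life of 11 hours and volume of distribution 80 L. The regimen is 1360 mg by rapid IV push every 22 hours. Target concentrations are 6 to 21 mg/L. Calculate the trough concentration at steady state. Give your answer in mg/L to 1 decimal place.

5.7 mg/L

The dosing interval is 2 half-lives, so f = 2^(−2) = 0.25.
Accumulation ratio R = 1/(1 − f) = 1/0.75 = 4/3.
Single-dose peak C₀ = D/Vd = 1360/80 = 17 mg/L.
Steady-state peak Cmax,ss = C₀·R = 17 × 4/3 ≈ 22.667 mg/L.
Steady-state trough Cmin,ss = Cmax,ss·f ≈ 22.667 × 0.25 ≈ 5.667 mg/L.
Trough 5.7 mg/L vs MEC 6 mg/L: subtherapeutic.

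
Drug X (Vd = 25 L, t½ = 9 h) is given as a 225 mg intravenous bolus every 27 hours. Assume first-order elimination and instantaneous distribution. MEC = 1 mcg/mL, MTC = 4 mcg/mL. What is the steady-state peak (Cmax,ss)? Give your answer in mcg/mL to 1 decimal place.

10.3 mcg/mL

τ = 27 h = 3 half-lives, so f = (1/2)^3 = 0.125.
Accumulation ratio R = 1/(1 − f) = 1/0.875 = 8/7.
Single-dose peak C₀ = D/Vd = 225/25 = 9 mcg/mL.
Steady-state peak Cmax,ss = C₀·R = 9 × 8/7 ≈ 10.286 mcg/mL.
Peak 10.3 mcg/mL vs MTC 4 mcg/mL: exceeds toxic threshold.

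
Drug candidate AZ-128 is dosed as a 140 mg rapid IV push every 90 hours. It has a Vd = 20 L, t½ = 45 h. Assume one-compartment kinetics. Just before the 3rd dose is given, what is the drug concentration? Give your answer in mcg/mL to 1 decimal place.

f = (1/2)^(τ/t½) = (1/2)^(90/45) ≈ 0.2500.
C₀ = D/Vd = 140/20 ≈ 7.000 mcg/mL.
Before the 3rd dose, 2 doses have been given. Superposition: Cmin = C₀·(f + f²).
≈ 7.000 × (0.2500 + 0.0625) ≈ 7.000 × 0.3125 ≈ 2.188 mcg/mL.

2.2 mcg/mL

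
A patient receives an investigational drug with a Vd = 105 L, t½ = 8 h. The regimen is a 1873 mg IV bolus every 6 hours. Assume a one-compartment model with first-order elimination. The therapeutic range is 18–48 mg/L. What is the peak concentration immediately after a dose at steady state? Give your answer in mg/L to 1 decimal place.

44.0 mg/L

k = ln2/t½ = ln2/8 ≈ 0.086643 h⁻¹; fraction remaining f = e^(−kτ) = e^(−0.086643×6) ≈ 0.5946.
At steady state, accumulation factor R = 1/(1 − e^(−kτ)) ≈ 2.4667.
Each bolus raises the concentration by D/Vd = 1873/105 ≈ 17.838 mg/L.
Steady-state peak Cmax,ss = C₀·R ≈ 17.838 × 2.4667 ≈ 44.001 mg/L.
Peak 44.0 mg/L vs MTC 48 mg/L: below toxic threshold.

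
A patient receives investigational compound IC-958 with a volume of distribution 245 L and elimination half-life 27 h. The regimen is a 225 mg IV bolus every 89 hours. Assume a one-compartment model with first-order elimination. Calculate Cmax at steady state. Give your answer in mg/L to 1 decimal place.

1.0 mg/L

Over one 89-h interval, 89/27 ≈ 3.2963 half-lives elapse, leaving f ≈ 0.1018 of each dose.
Accumulation ratio R = 1/(1 − f) ≈ 1/0.8982 ≈ 1.1133.
Single-dose peak C₀ = D/Vd = 225/245 ≈ 0.918 mg/L.
Cmax,ss = C₀/(1 − f) ≈ 0.918/0.8982 ≈ 1.022 mg/L.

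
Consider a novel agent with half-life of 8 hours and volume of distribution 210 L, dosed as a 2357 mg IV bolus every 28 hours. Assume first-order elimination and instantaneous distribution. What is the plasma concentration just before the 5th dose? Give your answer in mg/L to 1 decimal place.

f = (1/2)^(τ/t½) = (1/2)^(28/8) ≈ 0.0884.
C₀ = D/Vd = 2357/210 ≈ 11.224 mg/L.
Before the 5th dose, 4 doses have been given. Superposition: Cmin = C₀·(f + f² + … + f^4).
≈ 11.224 × (0.0884 + 0.0078 + 0.0007 + 0.0001) ≈ 11.224 × 0.0970 ≈ 1.089 mg/L.

1.1 mg/L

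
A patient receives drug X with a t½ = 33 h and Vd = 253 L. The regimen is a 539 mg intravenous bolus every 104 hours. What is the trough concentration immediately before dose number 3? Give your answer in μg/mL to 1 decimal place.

f = (1/2)^(τ/t½) = (1/2)^(104/33) ≈ 0.1125.
C₀ = D/Vd = 539/253 ≈ 2.130 μg/mL.
Before the 3rd dose, 2 doses have been given. Superposition: Cmin = C₀·(f + f²).
≈ 2.130 × (0.1125 + 0.0127) ≈ 2.130 × 0.1252 ≈ 0.267 μg/mL.

0.3 μg/mL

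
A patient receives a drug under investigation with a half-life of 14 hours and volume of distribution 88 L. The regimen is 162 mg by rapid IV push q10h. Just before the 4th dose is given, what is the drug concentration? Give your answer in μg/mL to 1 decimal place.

f = (1/2)^(τ/t½) = (1/2)^(10/14) ≈ 0.6095.
C₀ = D/Vd = 162/88 ≈ 1.841 μg/mL.
Before the 4th dose, 3 doses have been given. Superposition: Cmin = C₀·(f + f² + … + f^3).
≈ 1.841 × (0.6095 + 0.3715 + 0.2264) ≈ 1.841 × 1.2074 ≈ 2.223 μg/mL.

2.2 μg/mL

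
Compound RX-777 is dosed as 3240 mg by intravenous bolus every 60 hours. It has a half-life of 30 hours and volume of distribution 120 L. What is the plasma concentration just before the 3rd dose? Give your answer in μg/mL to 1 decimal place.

f = (1/2)^(τ/t½) = (1/2)^(60/30) ≈ 0.2500.
C₀ = D/Vd = 3240/120 ≈ 27.000 μg/mL.
Before the 3rd dose, 2 doses have been given. Superposition: Cmin = C₀·(f + f²).
≈ 27.000 × (0.2500 + 0.0625) ≈ 27.000 × 0.3125 ≈ 8.438 μg/mL.

8.4 μg/mL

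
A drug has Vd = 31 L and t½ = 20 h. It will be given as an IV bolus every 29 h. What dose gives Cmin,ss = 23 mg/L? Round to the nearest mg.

τ/t½ = 29/20 ≈ 1.45, so f = (1/2)^(29/20) ≈ 0.366021.
Cmin,ss = (D/Vd)·f/(1−f), so D = Cmin,ss·Vd·(1−f)/f.
D = 23 × 31 × (1−f)/f ≈ 23 × 31 × 1.73208 ≈ 1234.97 mg.

1235 mg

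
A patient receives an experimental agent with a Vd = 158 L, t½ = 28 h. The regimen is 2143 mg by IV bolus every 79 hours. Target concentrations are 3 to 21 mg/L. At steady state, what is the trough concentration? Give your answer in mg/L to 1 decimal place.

2.2 mg/L

τ/t½ = 79/28 ≈ 2.8214, so fraction remaining f = (1/2)^(79/28) ≈ 0.1415.
Accumulation ratio R = 1/(1 − f) ≈ 1/0.8585 ≈ 1.1648.
Single-dose peak C₀ = D/Vd = 2143/158 ≈ 13.563 mg/L.
Cmax,ss = C₀/(1 − f) ≈ 13.563/0.8585 ≈ 15.798 mg/L.
One interval later, Cmin,ss = Cmax,ss·e^(−kτ) ≈ 15.798 × 0.1415 ≈ 2.235 mg/L.
Trough 2.2 mg/L vs MEC 3 mg/L: subtherapeutic.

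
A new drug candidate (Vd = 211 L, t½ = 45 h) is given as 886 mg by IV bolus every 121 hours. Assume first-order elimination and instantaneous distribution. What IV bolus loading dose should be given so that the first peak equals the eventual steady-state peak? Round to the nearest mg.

1049 mg

f = (1/2)^(121/45) ≈ 0.155083; accumulation ratio R = 1/(1−f) ≈ 1.18355.
Loading dose to hit Cmax,ss on first dose: D_load = D_maint·R ≈ 886 × 1.18355 ≈ 1048.63 mg.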